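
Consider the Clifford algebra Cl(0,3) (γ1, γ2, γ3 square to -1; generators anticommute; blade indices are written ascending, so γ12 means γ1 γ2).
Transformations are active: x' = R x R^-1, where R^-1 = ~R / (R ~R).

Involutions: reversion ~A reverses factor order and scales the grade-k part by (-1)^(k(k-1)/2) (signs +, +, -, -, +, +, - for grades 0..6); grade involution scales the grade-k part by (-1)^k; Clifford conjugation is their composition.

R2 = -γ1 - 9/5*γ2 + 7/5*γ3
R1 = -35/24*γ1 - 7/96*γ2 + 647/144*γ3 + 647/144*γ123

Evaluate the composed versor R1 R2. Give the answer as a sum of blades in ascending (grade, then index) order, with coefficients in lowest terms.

Distribute over the terms of R2 (each basis-blade product reordered to ascending indices, repeated generators contracted through their squares):
R1 (-γ1) = -35/24 - 7/96*γ12 + 647/144*γ13 + 647/144*γ23
R1 (-9/5*γ2) = -21/160 + 21/8*γ12 - 647/80*γ13 + 647/80*γ23
R1 (7/5*γ3) = -4529/720 - 4529/720*γ12 - 49/24*γ13 - 49/480*γ23
Summing the partial products and collecting blades:
Answer: -11347/1440 - 5383/1440*γ12 - 2029/360*γ13 + 17969/1440*γ23


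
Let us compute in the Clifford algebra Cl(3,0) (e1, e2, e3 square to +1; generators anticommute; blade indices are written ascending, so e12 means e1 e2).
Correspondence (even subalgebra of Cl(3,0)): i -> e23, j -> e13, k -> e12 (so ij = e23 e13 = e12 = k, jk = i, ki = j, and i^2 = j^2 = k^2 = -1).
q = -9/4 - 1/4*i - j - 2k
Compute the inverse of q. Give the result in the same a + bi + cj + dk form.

In blades: q = -9/4 - 2*e12 - e13 - 1/4*e23.
With qbar = -9/4 + 2*e12 + e13 + 1/4*e23 (scalar fixed, mapped units negated), q qbar = 81/8 (the sum of squared coefficients), so q^-1 = qbar / (81/8) = -2/9 + 16/81*e12 + 8/81*e13 + 2/81*e23; translating back:
Answer: -2/9 + 2/81*i + 8/81*j + 16/81*k


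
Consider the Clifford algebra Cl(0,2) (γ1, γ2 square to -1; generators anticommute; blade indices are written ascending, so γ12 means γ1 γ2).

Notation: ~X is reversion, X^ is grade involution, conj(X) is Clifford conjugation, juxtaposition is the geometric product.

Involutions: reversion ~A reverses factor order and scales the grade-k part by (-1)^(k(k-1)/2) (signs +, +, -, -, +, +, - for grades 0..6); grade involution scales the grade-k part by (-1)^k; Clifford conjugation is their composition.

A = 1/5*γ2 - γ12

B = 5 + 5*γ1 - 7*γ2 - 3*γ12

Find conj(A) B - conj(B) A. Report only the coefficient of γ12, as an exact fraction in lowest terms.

first term: 8/5 + 38/5*γ1 + 4*γ2 + 6*γ12
second term: 8/5 - 38/5*γ1 - 4*γ2 - 6*γ12
Answer: 12


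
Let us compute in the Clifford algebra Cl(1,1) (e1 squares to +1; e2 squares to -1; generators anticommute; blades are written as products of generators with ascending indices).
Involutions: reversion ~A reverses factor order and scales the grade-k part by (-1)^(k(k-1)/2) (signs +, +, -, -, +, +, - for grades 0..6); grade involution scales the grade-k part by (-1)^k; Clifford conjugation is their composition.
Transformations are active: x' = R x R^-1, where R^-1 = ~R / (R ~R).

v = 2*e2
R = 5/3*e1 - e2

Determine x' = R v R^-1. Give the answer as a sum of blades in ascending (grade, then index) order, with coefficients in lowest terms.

~R = 5/3*e1 - e2, and R ~R = 16/9, so R^-1 = ~R / (16/9).
R v = 2 + 10/3*e1 e2
Answer: 15/4*e1 - 17/4*e2


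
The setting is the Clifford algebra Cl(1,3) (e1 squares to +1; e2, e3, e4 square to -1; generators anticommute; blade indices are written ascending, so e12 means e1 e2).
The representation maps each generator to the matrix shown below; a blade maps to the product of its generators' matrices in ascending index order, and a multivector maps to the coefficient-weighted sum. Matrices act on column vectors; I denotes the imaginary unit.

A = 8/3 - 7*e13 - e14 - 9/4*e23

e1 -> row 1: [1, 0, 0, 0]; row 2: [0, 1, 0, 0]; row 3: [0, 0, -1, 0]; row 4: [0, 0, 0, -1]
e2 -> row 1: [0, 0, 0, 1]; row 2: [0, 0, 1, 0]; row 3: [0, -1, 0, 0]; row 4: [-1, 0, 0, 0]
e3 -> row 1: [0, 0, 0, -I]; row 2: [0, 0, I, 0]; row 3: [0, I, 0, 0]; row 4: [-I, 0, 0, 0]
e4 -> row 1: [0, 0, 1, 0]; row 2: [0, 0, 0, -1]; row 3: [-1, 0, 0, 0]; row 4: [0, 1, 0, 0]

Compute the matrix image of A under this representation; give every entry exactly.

Bivector images (products of the table entries): rho(e13) = rho(e1)rho(e3) = row 1: [0, 0, 0, -I]; row 2: [0, 0, I, 0]; row 3: [0, -I, 0, 0]; row 4: [I, 0, 0, 0]; rho(e14) = rho(e1)rho(e4) = row 1: [0, 0, 1, 0]; row 2: [0, 0, 0, -1]; row 3: [1, 0, 0, 0]; row 4: [0, -1, 0, 0]; rho(e23) = rho(e2)rho(e3) = row 1: [-I, 0, 0, 0]; row 2: [0, I, 0, 0]; row 3: [0, 0, -I, 0]; row 4: [0, 0, 0, I].
M = (8/3)*1 + (-7)*rho(e13) + (-1)*rho(e14) + (-9/4)*rho(e23), summed entrywise (1 is the identity matrix):
Answer: row 1: [8/3 + 9*I/4, 0, -1, 7*I]; row 2: [0, 8/3 - 9*I/4, -7*I, 1]; row 3: [-1, 7*I, 8/3 + 9*I/4, 0]; row 4: [-7*I, 1, 0, 8/3 - 9*I/4]


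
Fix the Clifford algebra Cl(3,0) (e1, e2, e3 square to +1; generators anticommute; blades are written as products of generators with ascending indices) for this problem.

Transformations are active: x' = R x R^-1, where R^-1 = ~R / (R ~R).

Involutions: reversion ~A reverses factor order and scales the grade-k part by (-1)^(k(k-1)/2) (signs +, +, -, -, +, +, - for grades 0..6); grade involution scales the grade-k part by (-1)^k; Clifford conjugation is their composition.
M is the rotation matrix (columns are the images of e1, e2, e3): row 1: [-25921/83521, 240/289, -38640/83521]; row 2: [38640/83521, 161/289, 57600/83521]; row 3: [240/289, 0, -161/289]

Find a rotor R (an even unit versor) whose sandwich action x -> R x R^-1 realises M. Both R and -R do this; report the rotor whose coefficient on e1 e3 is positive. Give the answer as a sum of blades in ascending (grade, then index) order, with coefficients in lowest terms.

Method: write R = a + b12*e1 e2 + b13*e1 e3 + b23*e2 e3 with a^2 + b12^2 + b13^2 + b23^2 = 1 (so R^-1 = ~R). Expanding the columns R e_j ~R gives tr M = 4a^2 - 1 and, from the antisymmetric part, M21 - M12 = -4a*b12, M13 - M31 = 4a*b13, M32 - M23 = -4a*b23.
Here tr M = -25921/83521, so a^2 = (1 + tr M)/4 = 14400/83521 and a = ±120/289. Taking a = 120/289: M21 - M12 = -30720/83521, M13 - M31 = -108000/83521, M32 - M23 = -57600/83521, giving b12 = 64/289, b13 = -225/289, b23 = 120/289, i.e. R = 120/289 + 64/289*e1 e2 - 225/289*e1 e3 + 120/289*e2 e3.
Its e1 e3 coefficient is negative, so report the other preimage -R.
Answer: -120/289 - 64/289*e1 e2 + 225/289*e1 e3 - 120/289*e2 e3. Note: both R and -R realise this M (trace -25921/83521); the covering map identifies them, and the e1 e3-coefficient sign is the tie-breaker.


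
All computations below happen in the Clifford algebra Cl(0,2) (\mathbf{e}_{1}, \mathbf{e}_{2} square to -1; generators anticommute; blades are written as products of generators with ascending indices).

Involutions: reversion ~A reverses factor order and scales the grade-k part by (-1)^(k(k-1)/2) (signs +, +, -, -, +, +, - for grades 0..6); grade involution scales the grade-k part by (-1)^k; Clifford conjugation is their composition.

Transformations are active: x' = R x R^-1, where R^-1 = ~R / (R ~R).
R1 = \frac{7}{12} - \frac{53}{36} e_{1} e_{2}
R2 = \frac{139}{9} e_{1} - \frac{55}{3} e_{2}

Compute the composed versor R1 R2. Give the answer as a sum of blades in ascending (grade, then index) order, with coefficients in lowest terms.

Distribute over the terms of R1 (each basis-blade product reordered to ascending indices, repeated generators contracted through their squares):
(\frac{7}{12}) R2 = \frac{973}{108} e_{1} - \frac{385}{36} e_{2}
(-\frac{53}{36} e_{1} e_{2}) R2 = -\frac{2915}{108} e_{1} - \frac{7367}{324} e_{2}
Summing the partial products and collecting blades:
Answer: -\frac{971}{54} e_{1} - \frac{2708}{81} e_{2}


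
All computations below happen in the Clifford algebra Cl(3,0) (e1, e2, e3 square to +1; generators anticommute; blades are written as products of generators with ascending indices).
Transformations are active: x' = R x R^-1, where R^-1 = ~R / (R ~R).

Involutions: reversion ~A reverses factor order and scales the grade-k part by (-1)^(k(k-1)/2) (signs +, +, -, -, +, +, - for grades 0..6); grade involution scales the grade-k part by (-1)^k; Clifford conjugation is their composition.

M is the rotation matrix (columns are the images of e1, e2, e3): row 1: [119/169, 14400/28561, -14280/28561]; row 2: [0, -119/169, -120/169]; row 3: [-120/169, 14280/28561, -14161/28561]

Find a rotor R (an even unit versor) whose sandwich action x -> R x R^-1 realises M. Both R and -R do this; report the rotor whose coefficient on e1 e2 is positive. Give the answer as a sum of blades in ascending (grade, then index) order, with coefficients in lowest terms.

Method: write R = a + b12*e1 e2 + b13*e1 e3 + b23*e2 e3 with a^2 + b12^2 + b13^2 + b23^2 = 1 (so R^-1 = ~R). Expanding the columns R e_j ~R gives tr M = 4a^2 - 1 and, from the antisymmetric part, M21 - M12 = -4a*b12, M13 - M31 = 4a*b13, M32 - M23 = -4a*b23.
Here tr M = -14161/28561, so a^2 = (1 + tr M)/4 = 3600/28561 and a = ±60/169. Taking a = 60/169: M21 - M12 = -14400/28561, M13 - M31 = 6000/28561, M32 - M23 = 34560/28561, giving b12 = 60/169, b13 = 25/169, b23 = -144/169, i.e. R = 60/169 + 60/169*e1 e2 + 25/169*e1 e3 - 144/169*e2 e3.
Its e1 e2 coefficient is already positive.
Answer: 60/169 + 60/169*e1 e2 + 25/169*e1 e3 - 144/169*e2 e3. Recall the cover is two-to-one: with M of trace -14161/28561, both preimages act alike, and the stated e1 e2 sign chooses the sheet.


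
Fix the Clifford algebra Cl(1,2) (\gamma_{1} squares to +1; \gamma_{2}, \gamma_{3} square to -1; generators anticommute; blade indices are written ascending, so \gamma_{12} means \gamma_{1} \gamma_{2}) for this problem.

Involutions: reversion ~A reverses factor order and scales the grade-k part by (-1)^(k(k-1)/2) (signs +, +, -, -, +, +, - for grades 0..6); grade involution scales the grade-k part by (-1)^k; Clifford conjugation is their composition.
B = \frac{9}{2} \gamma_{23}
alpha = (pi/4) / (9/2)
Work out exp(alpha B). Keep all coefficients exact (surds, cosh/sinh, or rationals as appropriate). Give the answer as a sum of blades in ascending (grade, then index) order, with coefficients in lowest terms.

B^2 = (\frac{9}{2})^2*(\gamma_{23})^2 = \frac{81}{4}*(-1) = -\frac{81}{4} (a basis 2-blade squares to minus the product of its generators' squares).
B^2 = -\frac{81}{4} — B^2 < 0, so the exponential closes trigonometrically: l = \frac{9}{2}, alpha*l = \frac{\pi}{4}, so exp(alpha B) = cos(\frac{\pi}{4}) + (sin(\frac{\pi}{4})/(\frac{9}{2}))*B = \frac{\sqrt{2}}{2} + (\frac{\sqrt{2}}{9})*B.
Answer: \frac{\sqrt{2}}{2} + \frac{\sqrt{2}}{2} \gamma_{23}


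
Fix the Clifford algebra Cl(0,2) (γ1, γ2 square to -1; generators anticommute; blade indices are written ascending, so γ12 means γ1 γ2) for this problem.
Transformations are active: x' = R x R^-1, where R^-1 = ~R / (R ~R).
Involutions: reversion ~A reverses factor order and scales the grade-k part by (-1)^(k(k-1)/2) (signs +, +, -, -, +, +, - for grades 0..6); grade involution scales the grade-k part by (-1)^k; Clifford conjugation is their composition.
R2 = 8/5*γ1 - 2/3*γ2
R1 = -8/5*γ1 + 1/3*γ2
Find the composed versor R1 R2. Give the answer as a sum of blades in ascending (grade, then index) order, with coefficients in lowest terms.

Distribute over the terms of R1 (each basis-blade product reordered to ascending indices, repeated generators contracted through their squares):
(-8/5*γ1) R2 = 64/25 + 16/15*γ12
(1/3*γ2) R2 = 2/9 - 8/15*γ12
Summing the partial products and collecting blades:
Answer: 626/225 + 8/15*γ12


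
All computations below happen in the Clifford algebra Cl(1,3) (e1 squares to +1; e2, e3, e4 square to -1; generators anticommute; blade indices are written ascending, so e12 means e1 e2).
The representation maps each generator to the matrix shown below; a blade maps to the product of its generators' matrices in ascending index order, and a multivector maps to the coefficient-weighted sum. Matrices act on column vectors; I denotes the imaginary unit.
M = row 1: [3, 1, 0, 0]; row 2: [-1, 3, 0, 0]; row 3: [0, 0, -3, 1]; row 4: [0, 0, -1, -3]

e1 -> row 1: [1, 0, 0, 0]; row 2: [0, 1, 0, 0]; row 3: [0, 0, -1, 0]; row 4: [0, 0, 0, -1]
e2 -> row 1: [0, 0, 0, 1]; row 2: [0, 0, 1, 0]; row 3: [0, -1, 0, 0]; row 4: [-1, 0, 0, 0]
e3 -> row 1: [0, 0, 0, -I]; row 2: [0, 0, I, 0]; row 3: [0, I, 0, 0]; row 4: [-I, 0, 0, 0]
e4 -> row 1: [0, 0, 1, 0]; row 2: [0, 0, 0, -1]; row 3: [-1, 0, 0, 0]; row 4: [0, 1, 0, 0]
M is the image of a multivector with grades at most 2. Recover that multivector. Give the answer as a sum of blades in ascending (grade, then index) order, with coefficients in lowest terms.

Method: the blade images are trace-orthogonal — tr(rho(e_A) rho(e_B)^-1) = 4 if A = B and 0 otherwise — and rho(e_A)^-1 = (e_A)^2 * rho(e_A) with (e_A)^2 = +1 or -1, so the coefficient of e_A in the preimage is (e_A)^2 * tr(M rho(e_A))/4.
Nonzero projections over blades of grade <= 2: e1: (e1)^2 = +1, tr(M rho(e1)) = 12, coefficient 3; e24: (e24)^2 = -1, tr(M rho(e24)) = -4, coefficient 1. Every other blade of grade <= 2 projects to 0.
Answer: 3*e1 + e24


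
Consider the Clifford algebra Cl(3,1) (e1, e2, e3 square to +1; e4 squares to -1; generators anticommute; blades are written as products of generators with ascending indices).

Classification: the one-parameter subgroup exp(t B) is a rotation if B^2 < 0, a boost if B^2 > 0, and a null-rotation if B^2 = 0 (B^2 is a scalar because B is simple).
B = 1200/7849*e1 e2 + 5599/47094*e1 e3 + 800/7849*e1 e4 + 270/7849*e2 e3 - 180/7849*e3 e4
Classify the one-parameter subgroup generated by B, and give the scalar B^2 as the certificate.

B^2 term by term: the squares give (1200/7849)^2*(e1 e2)^2 + (5599/47094)^2*(e1 e3)^2 + (800/7849)^2*(e1 e4)^2 + (270/7849)^2*(e2 e3)^2 + (-180/7849)^2*(e3 e4)^2 = 1440000/61606801*(-1) + 31348801/2217844836*(-1) + 640000/61606801*(+1) + 72900/61606801*(-1) + 32400/61606801*(+1) = -1/36 (each basis 2-blade squares to minus the product of its generators' squares); cross terms between blades sharing an index anticommute and cancel; the commuting (index-disjoint) pairs give grade-4 terms 2*c*c'*(blade product), which cancel blade by blade — e1 e2 e3 e4: -432000/61606801 + 432000/61606801 = 0 — confirming B is simple. So B^2 = -1/36.
Answer: rotation, certificate B^2 = -1/36. No conjugation can change B^2 = -1/36; the sign gives the class.


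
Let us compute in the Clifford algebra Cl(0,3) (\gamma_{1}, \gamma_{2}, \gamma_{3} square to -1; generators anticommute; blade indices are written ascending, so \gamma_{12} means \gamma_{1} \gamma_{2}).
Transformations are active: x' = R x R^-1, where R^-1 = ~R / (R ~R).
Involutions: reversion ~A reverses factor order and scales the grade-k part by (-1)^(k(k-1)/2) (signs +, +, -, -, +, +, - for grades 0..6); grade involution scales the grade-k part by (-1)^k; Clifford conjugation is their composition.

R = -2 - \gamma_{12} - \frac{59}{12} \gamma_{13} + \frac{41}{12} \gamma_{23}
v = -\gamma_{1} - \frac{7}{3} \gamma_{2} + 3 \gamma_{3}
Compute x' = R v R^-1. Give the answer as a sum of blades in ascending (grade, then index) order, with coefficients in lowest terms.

~R = -2 + \gamma_{12} + \frac{59}{12} \gamma_{13} - \frac{41}{12} \gamma_{23}, and R ~R = \frac{2941}{72}, so R^-1 = ~R / (\frac{2941}{72}).
R v = \frac{173}{12} \gamma_{1} - \frac{55}{12} \gamma_{2} - \frac{163}{18} \gamma_{3} - \frac{161}{9} \gamma_{123}
Answer: -\frac{30037}{8823} \gamma_{1} - \frac{4483}{2941} \gamma_{2} - \frac{3639}{2941} \gamma_{3}


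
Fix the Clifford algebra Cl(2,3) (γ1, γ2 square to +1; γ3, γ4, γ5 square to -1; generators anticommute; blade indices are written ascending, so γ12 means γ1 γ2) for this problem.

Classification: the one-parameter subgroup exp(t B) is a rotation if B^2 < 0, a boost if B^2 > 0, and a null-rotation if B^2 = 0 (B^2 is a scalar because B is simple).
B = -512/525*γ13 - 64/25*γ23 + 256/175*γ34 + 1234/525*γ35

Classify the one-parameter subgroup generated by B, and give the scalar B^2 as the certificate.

B^2 term by term: the squares give (-512/525)^2*(γ13)^2 + (-64/25)^2*(γ23)^2 + (256/175)^2*(γ34)^2 + (1234/525)^2*(γ35)^2 = 262144/275625*(+1) + 4096/625*(+1) + 65536/30625*(-1) + 1522756/275625*(-1) = -4/25 (each basis 2-blade squares to minus the product of its generators' squares); cross terms between blades sharing an index anticommute and cancel. So B^2 = -4/25.
Answer: rotation, certificate B^2 = -4/25. No conjugation can change B^2 = -4/25; the sign gives the class.


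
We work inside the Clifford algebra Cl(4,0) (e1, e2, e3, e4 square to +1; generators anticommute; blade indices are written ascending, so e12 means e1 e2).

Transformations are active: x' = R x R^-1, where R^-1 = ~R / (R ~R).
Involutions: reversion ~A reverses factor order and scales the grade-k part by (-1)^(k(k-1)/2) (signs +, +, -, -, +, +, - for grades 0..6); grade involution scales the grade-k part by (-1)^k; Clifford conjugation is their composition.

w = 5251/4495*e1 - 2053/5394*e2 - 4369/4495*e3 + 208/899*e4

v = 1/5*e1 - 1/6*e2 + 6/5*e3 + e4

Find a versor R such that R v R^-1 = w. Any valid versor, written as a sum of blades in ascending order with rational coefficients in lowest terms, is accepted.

Reasoning: v^2 = w^2 = 2257/900 since conjugation preserves the quadratic form; R = v + w = 1230/899*e1 - 492/899*e2 + 205/899*e3 + 1107/899*e4 is then valid when invertible, keeping its own part and reversing (v - w)/2.
Answer: 1230/899*e1 - 492/899*e2 + 205/899*e3 + 1107/899*e4


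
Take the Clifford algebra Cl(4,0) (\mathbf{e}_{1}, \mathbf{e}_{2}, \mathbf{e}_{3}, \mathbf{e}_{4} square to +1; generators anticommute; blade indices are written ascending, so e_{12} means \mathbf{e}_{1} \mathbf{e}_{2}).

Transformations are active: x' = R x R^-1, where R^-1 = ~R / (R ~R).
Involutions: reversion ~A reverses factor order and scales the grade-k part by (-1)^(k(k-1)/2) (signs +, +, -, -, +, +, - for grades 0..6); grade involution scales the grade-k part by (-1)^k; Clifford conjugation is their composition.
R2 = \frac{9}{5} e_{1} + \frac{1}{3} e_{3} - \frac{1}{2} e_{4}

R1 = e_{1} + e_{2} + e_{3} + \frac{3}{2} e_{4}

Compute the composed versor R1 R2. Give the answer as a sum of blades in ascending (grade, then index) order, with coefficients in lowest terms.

Distribute over the terms of R2 (each basis-blade product reordered to ascending indices, repeated generators contracted through their squares):
R1 (\frac{9}{5} e_{1}) = \frac{9}{5} - \frac{9}{5} e_{12} - \frac{9}{5} e_{13} - \frac{27}{10} e_{14}
R1 (\frac{1}{3} e_{3}) = \frac{1}{3} + \frac{1}{3} e_{13} + \frac{1}{3} e_{23} - \frac{1}{2} e_{34}
R1 (-\frac{1}{2} e_{4}) = -\frac{3}{4} - \frac{1}{2} e_{14} - \frac{1}{2} e_{24} - \frac{1}{2} e_{34}
Summing the partial products and collecting blades:
Answer: \frac{83}{60} - \frac{9}{5} e_{12} - \frac{22}{15} e_{13} - \frac{16}{5} e_{14} + \frac{1}{3} e_{23} - \frac{1}{2} e_{24} - e_{34}


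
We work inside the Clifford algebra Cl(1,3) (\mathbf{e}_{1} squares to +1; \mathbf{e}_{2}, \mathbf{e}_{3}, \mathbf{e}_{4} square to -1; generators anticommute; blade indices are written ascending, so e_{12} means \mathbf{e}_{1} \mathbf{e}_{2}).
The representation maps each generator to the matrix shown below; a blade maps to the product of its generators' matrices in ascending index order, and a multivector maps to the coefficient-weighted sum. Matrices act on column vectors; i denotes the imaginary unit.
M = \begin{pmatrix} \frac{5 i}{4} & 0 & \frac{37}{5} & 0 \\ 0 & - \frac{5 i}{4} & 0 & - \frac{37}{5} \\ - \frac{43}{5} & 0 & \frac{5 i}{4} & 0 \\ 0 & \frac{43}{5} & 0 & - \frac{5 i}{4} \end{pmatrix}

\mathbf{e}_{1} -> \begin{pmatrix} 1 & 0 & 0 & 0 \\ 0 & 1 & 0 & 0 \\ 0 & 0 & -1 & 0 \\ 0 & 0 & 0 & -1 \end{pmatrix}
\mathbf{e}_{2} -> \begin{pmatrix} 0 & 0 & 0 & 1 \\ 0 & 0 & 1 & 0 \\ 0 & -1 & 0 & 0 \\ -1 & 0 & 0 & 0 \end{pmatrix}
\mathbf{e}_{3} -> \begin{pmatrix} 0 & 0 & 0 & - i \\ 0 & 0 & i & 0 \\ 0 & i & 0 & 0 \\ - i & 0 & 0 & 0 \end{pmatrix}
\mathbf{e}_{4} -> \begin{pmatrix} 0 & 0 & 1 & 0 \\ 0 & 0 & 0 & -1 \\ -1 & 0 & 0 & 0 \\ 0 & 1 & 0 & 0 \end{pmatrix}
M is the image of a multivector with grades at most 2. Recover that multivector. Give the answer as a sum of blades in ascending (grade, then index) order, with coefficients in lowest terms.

Method: the blade images are trace-orthogonal — tr(rho(e_A) rho(e_B)^-1) = 4 if A = B and 0 otherwise — and rho(e_A)^-1 = (e_A)^2 * rho(e_A) with (e_A)^2 = +1 or -1, so the coefficient of e_A in the preimage is (e_A)^2 * tr(M rho(e_A))/4.
Nonzero projections over blades of grade <= 2: e_{4}: (e_{4})^2 = -1, tr(M rho(e_{4})) = -32, coefficient 8; e_{14}: (e_{14})^2 = +1, tr(M rho(e_{14})) = - \frac{12}{5}, coefficient -\frac{3}{5}; e_{23}: (e_{23})^2 = -1, tr(M rho(e_{23})) = 5, coefficient -\frac{5}{4}. Every other blade of grade <= 2 projects to 0.
Answer: 8 e_{4} - \frac{3}{5} e_{14} - \frac{5}{4} e_{23}


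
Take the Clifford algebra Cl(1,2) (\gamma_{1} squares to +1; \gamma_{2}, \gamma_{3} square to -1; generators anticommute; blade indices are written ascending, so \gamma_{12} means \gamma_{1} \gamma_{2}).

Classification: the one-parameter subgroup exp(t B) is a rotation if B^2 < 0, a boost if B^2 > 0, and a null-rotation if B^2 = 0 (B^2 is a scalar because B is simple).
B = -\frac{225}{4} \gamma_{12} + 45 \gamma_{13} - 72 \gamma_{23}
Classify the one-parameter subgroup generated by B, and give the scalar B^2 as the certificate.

B^2 term by term: the squares give (-\frac{225}{4})^2*(\gamma_{12})^2 + (45)^2*(\gamma_{13})^2 + (-72)^2*(\gamma_{23})^2 = \frac{50625}{16}*(+1) + 2025*(+1) + 5184*(-1) = \frac{81}{16} (each basis 2-blade squares to minus the product of its generators' squares); cross terms between blades sharing an index anticommute and cancel. So B^2 = \frac{81}{16}.
Answer: boost, certificate B^2 = \frac{81}{16}. One invariant decides it: the square \frac{81}{16} survives every conjugation, and its sign is exactly the classification.


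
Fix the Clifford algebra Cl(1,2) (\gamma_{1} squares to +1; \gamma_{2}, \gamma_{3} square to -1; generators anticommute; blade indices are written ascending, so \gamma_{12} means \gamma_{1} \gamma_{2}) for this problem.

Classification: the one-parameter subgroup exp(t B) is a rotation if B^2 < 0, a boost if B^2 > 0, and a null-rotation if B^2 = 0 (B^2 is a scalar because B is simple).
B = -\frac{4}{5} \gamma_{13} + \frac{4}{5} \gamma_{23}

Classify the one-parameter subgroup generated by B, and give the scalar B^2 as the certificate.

B^2 term by term: the squares give (-\frac{4}{5})^2*(\gamma_{13})^2 + (\frac{4}{5})^2*(\gamma_{23})^2 = \frac{16}{25}*(+1) + \frac{16}{25}*(-1) = 0 (each basis 2-blade squares to minus the product of its generators' squares); cross terms between blades sharing an index anticommute and cancel. So B^2 = 0.
Answer: null-rotation, certificate B^2 = 0. Certificate logic: 0 is a conjugation-invariant scalar, so its sign fixes rotation versus boost versus null-rotation outright.


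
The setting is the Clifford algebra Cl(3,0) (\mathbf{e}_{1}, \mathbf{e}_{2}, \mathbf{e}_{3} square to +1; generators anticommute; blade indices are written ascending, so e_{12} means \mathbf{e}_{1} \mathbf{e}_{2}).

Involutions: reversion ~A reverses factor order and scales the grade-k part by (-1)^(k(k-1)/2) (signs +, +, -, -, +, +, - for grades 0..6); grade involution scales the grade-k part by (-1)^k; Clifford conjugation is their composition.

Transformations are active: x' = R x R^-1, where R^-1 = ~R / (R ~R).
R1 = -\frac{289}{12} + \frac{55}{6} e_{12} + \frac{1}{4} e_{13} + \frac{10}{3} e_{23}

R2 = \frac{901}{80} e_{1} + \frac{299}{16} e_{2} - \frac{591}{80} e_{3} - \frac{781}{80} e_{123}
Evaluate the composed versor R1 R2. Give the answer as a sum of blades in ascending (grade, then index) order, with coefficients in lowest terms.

Distribute over the terms of R1 (each basis-blade product reordered to ascending indices, repeated generators contracted through their squares):
(-\frac{289}{12}) R2 = -\frac{260389}{960} e_{1} - \frac{86411}{192} e_{2} + \frac{56933}{320} e_{3} + \frac{225709}{960} e_{123}
(\frac{55}{6} e_{12}) R2 = \frac{16445}{96} e_{1} - \frac{9911}{96} e_{2} + \frac{8591}{96} e_{3} - \frac{2167}{32} e_{123}
(\frac{1}{4} e_{13}) R2 = -\frac{591}{320} e_{1} - \frac{781}{320} e_{2} - \frac{901}{320} e_{3} - \frac{299}{64} e_{123}
(\frac{10}{3} e_{23}) R2 = \frac{781}{24} e_{1} - \frac{197}{8} e_{2} - \frac{1495}{24} e_{3} + \frac{901}{24} e_{123}
Summing the partial products and collecting blades:
Answer: -\frac{8309}{120} e_{1} - \frac{46429}{80} e_{2} + \frac{97103}{480} e_{3} + \frac{96127}{480} e_{123}


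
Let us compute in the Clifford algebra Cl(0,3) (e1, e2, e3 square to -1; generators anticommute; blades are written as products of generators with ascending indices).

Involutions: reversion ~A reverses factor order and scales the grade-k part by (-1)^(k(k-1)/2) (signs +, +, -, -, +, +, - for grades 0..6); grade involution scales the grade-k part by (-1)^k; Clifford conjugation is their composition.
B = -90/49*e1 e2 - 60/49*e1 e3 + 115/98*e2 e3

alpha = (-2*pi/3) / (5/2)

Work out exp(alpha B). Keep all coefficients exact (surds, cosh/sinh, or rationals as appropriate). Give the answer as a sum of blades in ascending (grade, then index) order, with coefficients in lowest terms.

B^2 term by term: the squares give (-90/49)^2*(e1 e2)^2 + (-60/49)^2*(e1 e3)^2 + (115/98)^2*(e2 e3)^2 = 8100/2401*(-1) + 3600/2401*(-1) + 13225/9604*(-1) = -25/4 (each basis 2-blade squares to minus the product of its generators' squares); cross terms between blades sharing an index anticommute and cancel. So B^2 = -25/4.
B^2 = -25/4 — a negative square means the series sums to a rotation: l = 5/2, alpha*l = -2*pi/3, so exp(alpha B) = cos(-2*pi/3) + (sin(-2*pi/3)/(5/2))*B = -1/2 + (-sqrt(3)/5)*B.
Answer: -1/2 + 18*sqrt(3)/49*e1 e2 + 12*sqrt(3)/49*e1 e3 - 23*sqrt(3)/98*e2 e3


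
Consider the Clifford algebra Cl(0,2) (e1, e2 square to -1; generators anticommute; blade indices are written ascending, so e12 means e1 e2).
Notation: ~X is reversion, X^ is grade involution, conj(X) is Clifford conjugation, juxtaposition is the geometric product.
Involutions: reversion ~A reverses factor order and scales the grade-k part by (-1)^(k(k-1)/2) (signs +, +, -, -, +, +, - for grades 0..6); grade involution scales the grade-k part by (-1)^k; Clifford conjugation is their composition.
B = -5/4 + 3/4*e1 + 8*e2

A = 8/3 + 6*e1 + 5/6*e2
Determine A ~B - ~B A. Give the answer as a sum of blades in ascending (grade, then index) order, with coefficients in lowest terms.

first term: -29/2 - 11/2*e1 + 487/24*e2 + 379/8*e12
second term: -29/2 - 11/2*e1 + 487/24*e2 - 379/8*e12
Answer: 379/4*e12


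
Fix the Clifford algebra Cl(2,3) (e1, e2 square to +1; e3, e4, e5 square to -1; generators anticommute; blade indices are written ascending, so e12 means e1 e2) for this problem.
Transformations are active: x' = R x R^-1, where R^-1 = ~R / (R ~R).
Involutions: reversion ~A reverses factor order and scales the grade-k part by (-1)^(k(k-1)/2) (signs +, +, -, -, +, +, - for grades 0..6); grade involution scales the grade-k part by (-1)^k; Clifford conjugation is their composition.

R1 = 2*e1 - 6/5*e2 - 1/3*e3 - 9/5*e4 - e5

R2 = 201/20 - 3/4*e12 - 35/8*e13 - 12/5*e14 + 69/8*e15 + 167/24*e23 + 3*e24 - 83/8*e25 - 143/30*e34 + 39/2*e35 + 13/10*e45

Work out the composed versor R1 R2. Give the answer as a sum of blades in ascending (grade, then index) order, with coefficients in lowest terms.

Distribute over the terms of R1 (each basis-blade product reordered to ascending indices, repeated generators contracted through their squares):
(2*e1) R2 = 201/10*e1 - 3/2*e2 - 35/4*e3 - 24/5*e4 + 69/4*e5 + 167/12*e123 + 6*e124 - 83/4*e125 - 143/15*e134 + 39*e135 + 13/5*e145
(-6/5*e2) R2 = -9/10*e1 - 603/50*e2 - 167/20*e3 - 18/5*e4 + 249/20*e5 - 21/4*e123 - 72/25*e124 + 207/20*e125 + 143/25*e234 - 117/5*e235 - 39/25*e245
(-1/3*e3) R2 = 35/24*e1 - 167/72*e2 - 67/20*e3 - 143/90*e4 + 13/2*e5 + 1/4*e123 - 4/5*e134 + 23/8*e135 + e234 - 83/24*e235 - 13/30*e345
(-9/5*e4) R2 = 108/25*e1 - 27/5*e2 + 429/50*e3 - 1809/100*e4 + 117/50*e5 + 27/20*e124 + 63/8*e134 + 621/40*e145 - 501/40*e234 - 747/40*e245 + 351/10*e345
(-e5) R2 = -69/8*e1 + 83/8*e2 - 39/2*e3 - 13/10*e4 - 201/20*e5 + 3/4*e125 + 35/8*e135 + 12/5*e145 - 167/24*e235 - 3*e245 + 143/30*e345
Summing the partial products and collecting blades:
Answer: 2453/150*e1 - 4907/450*e2 - 3137/100*e3 - 26441/900*e4 + 2849/100*e5 + 107/12*e123 + 447/100*e124 - 193/20*e125 - 59/24*e134 + 185/4*e135 + 821/40*e145 - 1161/200*e234 - 2029/60*e235 - 4647/200*e245 + 1183/30*e345


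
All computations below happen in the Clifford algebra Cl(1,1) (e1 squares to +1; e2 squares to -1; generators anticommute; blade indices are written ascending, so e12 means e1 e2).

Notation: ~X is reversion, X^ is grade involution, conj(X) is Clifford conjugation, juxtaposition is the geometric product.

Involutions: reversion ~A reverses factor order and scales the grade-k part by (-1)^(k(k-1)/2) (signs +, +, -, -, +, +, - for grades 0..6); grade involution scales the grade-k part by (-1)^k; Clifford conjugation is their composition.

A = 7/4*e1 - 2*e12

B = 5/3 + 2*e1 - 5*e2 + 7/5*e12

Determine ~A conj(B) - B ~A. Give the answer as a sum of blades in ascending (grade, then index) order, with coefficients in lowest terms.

first term: -63/10 - 85/12*e1 + 31/20*e2 + 145/12*e12
second term: 63/10 - 85/12*e1 + 31/20*e2 + 145/12*e12
Answer: -63/5


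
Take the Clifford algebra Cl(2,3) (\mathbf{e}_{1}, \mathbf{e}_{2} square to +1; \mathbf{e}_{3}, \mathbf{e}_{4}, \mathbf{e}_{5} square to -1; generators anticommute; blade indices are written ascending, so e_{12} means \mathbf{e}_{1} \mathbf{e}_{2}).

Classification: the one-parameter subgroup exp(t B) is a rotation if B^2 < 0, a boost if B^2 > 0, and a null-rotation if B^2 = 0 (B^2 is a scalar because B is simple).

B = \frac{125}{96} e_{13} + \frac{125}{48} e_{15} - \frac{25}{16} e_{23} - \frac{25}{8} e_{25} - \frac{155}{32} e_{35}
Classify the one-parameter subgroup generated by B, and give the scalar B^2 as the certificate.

B^2 term by term: the squares give (\frac{125}{96})^2*(e_{13})^2 + (\frac{125}{48})^2*(e_{15})^2 + (-\frac{25}{16})^2*(e_{23})^2 + (-\frac{25}{8})^2*(e_{25})^2 + (-\frac{155}{32})^2*(e_{35})^2 = \frac{15625}{9216}*(+1) + \frac{15625}{2304}*(+1) + \frac{625}{256}*(+1) + \frac{625}{64}*(+1) + \frac{24025}{1024}*(-1) = -\frac{25}{9} (each basis 2-blade squares to minus the product of its generators' squares); cross terms between blades sharing an index anticommute and cancel; the commuting (index-disjoint) pairs give grade-4 terms 2*c*c'*(blade product), which cancel blade by blade — e_{1235}: \frac{3125}{384} - \frac{3125}{384} = 0 — confirming B is simple. So B^2 = -\frac{25}{9}.
Answer: rotation, certificate B^2 = -\frac{25}{9}. The class reads off the invariant scalar -\frac{25}{9} directly.


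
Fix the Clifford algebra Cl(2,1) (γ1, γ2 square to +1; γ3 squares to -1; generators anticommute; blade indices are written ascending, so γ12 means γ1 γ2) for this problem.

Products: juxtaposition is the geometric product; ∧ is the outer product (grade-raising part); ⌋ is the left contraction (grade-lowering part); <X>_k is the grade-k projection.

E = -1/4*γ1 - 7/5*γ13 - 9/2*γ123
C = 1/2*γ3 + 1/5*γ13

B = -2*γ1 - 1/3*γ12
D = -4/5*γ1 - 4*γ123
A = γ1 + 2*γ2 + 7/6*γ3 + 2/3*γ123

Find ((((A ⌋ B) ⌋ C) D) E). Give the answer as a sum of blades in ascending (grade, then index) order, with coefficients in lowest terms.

step 1: -2 + 2/3*γ1 - 1/3*γ2
step 2: -13/15*γ3 - 2/5*γ13
step 3: -8/5*γ2 - 8/25*γ3 - 52/15*γ12 - 52/75*γ13
step 4: 364/375 + 56/125*γ1 - 299/75*γ2 - 1183/75*γ3 - 46/25*γ12 - 182/25*γ13 - 364/75*γ23 - 56/25*γ123
Answer: 364/375 + 56/125*γ1 - 299/75*γ2 - 1183/75*γ3 - 46/25*γ12 - 182/25*γ13 - 364/75*γ23 - 56/25*γ123


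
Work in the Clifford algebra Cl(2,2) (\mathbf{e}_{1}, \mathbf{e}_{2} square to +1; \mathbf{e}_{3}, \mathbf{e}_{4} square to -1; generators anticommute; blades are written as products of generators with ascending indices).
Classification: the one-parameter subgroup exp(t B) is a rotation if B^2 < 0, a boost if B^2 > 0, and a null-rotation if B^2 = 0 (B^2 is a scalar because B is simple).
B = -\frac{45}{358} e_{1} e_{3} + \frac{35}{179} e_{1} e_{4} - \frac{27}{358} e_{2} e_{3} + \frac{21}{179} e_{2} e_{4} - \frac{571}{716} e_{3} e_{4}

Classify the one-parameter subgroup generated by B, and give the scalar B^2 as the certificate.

B^2 term by term: the squares give (-\frac{45}{358})^2*(e_{1} e_{3})^2 + (\frac{35}{179})^2*(e_{1} e_{4})^2 + (-\frac{27}{358})^2*(e_{2} e_{3})^2 + (\frac{21}{179})^2*(e_{2} e_{4})^2 + (-\frac{571}{716})^2*(e_{3} e_{4})^2 = \frac{2025}{128164}*(+1) + \frac{1225}{32041}*(+1) + \frac{729}{128164}*(+1) + \frac{441}{32041}*(+1) + \frac{326041}{512656}*(-1) = -\frac{9}{16} (each basis 2-blade squares to minus the product of its generators' squares); cross terms between blades sharing an index anticommute and cancel; the commuting (index-disjoint) pairs give grade-4 terms 2*c*c'*(blade product), which cancel blade by blade — e_{1} e_{2} e_{3} e_{4}: \frac{945}{32041} - \frac{945}{32041} = 0 — confirming B is simple. So B^2 = -\frac{9}{16}.
Answer: rotation, certificate B^2 = -\frac{9}{16}. Certificate logic: -\frac{9}{16} is a conjugation-invariant scalar, so its sign fixes rotation versus boost versus null-rotation outright.


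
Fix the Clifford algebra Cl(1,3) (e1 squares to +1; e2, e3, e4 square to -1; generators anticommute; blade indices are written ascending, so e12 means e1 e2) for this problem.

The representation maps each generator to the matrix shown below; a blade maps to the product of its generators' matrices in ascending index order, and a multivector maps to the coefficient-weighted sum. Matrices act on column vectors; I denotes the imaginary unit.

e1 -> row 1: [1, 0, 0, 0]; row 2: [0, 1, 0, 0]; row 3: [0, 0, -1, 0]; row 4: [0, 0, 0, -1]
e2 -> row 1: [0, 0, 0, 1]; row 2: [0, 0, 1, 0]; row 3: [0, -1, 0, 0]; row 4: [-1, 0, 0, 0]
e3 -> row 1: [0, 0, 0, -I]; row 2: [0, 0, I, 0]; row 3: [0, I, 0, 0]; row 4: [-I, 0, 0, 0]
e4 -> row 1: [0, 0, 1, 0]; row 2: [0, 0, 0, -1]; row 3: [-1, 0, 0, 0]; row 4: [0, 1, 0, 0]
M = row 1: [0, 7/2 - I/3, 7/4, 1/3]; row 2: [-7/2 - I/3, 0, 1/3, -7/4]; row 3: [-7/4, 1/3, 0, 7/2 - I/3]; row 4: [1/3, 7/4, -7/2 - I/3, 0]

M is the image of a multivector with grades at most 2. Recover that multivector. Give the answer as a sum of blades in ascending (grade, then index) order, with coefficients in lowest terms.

Method: the blade images are trace-orthogonal — tr(rho(e_A) rho(e_B)^-1) = 4 if A = B and 0 otherwise — and rho(e_A)^-1 = (e_A)^2 * rho(e_A) with (e_A)^2 = +1 or -1, so the coefficient of e_A in the preimage is (e_A)^2 * tr(M rho(e_A))/4.
Nonzero projections over blades of grade <= 2: e4: (e4)^2 = -1, tr(M rho(e4)) = -7, coefficient 7/4; e12: (e12)^2 = +1, tr(M rho(e12)) = 4/3, coefficient 1/3; e24: (e24)^2 = -1, tr(M rho(e24)) = -14, coefficient 7/2; e34: (e34)^2 = -1, tr(M rho(e34)) = -4/3, coefficient 1/3. Every other blade of grade <= 2 projects to 0.
Answer: 7/4*e4 + 1/3*e12 + 7/2*e24 + 1/3*e34


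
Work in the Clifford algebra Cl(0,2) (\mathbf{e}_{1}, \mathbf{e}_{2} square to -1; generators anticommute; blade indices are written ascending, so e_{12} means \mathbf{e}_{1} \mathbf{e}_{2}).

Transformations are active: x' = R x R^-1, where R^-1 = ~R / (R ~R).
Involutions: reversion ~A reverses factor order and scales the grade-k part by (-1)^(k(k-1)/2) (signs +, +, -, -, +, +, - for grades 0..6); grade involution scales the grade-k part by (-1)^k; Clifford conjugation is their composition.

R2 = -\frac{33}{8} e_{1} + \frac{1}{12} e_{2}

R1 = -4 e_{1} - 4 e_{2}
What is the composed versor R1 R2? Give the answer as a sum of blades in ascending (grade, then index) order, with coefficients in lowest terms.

Distribute over the terms of R1 (each basis-blade product reordered to ascending indices, repeated generators contracted through their squares):
(-4 e_{1}) R2 = -\frac{33}{2} - \frac{1}{3} e_{12}
(-4 e_{2}) R2 = \frac{1}{3} - \frac{33}{2} e_{12}
Summing the partial products and collecting blades:
Answer: -\frac{97}{6} - \frac{101}{6} e_{12}


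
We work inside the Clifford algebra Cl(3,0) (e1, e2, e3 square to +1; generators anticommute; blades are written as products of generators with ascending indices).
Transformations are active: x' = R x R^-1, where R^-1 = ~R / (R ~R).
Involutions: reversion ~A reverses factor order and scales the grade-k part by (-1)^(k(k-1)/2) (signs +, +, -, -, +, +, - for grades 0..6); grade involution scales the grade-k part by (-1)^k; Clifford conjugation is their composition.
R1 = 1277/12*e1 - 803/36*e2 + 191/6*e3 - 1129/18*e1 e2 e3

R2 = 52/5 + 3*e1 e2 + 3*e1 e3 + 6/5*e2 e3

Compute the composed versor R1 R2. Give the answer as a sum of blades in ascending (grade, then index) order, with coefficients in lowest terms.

Distribute over the terms of R1 (each basis-blade product reordered to ascending indices, repeated generators contracted through their squares):
(1277/12*e1) R2 = 16601/15*e1 + 1277/4*e2 + 1277/4*e3 + 1277/10*e1 e2 e3
(-803/36*e2) R2 = 803/12*e1 - 10439/45*e2 - 803/30*e3 + 803/12*e1 e2 e3
(191/6*e3) R2 = -191/2*e1 - 191/5*e2 + 4966/15*e3 + 191/2*e1 e2 e3
(-1129/18*e1 e2 e3) R2 = 1129/15*e1 - 1129/6*e2 + 1129/6*e3 - 29354/45*e1 e2 e3
Summing the partial products and collecting blades:
Answer: 13841/12*e1 - 25037/180*e2 + 48703/60*e3 - 13039/36*e1 e2 e3


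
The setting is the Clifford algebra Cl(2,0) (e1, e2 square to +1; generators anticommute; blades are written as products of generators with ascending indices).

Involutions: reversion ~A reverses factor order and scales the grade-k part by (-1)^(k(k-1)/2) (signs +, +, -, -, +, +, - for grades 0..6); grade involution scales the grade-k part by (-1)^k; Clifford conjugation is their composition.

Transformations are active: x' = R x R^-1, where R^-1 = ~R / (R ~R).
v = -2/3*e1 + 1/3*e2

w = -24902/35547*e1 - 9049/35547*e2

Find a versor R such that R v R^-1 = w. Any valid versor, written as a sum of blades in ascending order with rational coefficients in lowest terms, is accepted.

Construction: equal norms (both 5/9) license R = v + w = -16200/11849*e1 + 2800/35547*e2 — nothing changes along that direction, while (v - w)/2 changes sign, so v maps onto w.
Answer: -16200/11849*e1 + 2800/35547*e2


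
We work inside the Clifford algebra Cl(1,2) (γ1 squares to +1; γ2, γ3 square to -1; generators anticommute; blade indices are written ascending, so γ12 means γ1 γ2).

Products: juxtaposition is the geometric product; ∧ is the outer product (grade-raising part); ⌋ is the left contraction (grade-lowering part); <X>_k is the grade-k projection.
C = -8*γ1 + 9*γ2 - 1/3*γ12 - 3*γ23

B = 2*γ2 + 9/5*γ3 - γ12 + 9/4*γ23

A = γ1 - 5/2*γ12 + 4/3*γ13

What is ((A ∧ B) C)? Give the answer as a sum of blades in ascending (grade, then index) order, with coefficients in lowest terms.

step 1: 2*γ12 + 9/5*γ13 - 59/12*γ123
step 2: -2/3 - 131/4*γ1 + 16*γ2 + 2887/180*γ3 - 27/5*γ12 - 153/4*γ13 + 581/15*γ23 - 81/5*γ123
Answer: -2/3 - 131/4*γ1 + 16*γ2 + 2887/180*γ3 - 27/5*γ12 - 153/4*γ13 + 581/15*γ23 - 81/5*γ123


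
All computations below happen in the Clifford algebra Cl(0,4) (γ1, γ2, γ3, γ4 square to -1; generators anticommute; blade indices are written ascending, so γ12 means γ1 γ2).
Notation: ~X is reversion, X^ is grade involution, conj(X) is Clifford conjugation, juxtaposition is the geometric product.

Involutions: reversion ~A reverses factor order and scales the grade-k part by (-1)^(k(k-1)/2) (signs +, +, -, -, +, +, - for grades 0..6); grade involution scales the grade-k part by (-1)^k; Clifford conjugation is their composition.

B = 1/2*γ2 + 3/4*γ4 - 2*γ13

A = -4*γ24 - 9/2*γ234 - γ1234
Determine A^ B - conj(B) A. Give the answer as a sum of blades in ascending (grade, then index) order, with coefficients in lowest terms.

first term: 3*γ2 - 2*γ4 - 27/8*γ23 + 2*γ24 - 9/4*γ34 + 3/4*γ123 + 9*γ124 + 1/2*γ134 - 8*γ1234
second term: 3*γ2 - 2*γ4 - 27/8*γ23 - 2*γ24 - 9/4*γ34 + 3/4*γ123 - 9*γ124 + 1/2*γ134 + 8*γ1234
Answer: 4*γ24 + 18*γ124 - 16*γ1234
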